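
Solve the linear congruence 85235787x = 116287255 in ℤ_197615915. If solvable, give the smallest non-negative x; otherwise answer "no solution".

14513855

First find gcd(85235787, 197615915):
197615915 = 2×85235787 + 27144341
85235787 = 3×27144341 + 3802764
27144341 = 7×3802764 + 524993
3802764 = 7×524993 + 127813
524993 = 4×127813 + 13741
127813 = 9×13741 + 4144
13741 = 3×4144 + 1309
4144 = 3×1309 + 217
1309 = 6×217 + 7
217 = 31×7 + 0
gcd = 7 and 7 | 116287255, so solutions exist. Divide through by 7: 12176541x ≡ 16612465 (mod 28230845).
Now find 12176541⁻¹ mod 28230845:
28230845 = 2*12176541 + 3877763
12176541 = 3*3877763 + 543252
3877763 = 7*543252 + 74999
543252 = 7*74999 + 18259
74999 = 4*18259 + 1963
18259 = 9*1963 + 592
1963 = 3*592 + 187
592 = 3*187 + 31
187 = 6*31 + 1
31 = 31*1 + 0
Back-substitute:
1 = 187 − 6·31
1 = −6·592 + 19·187
1 = 19·1963 − 63·592
1 = −63·18259 + 586·1963
1 = 586·74999 − 2407·18259
1 = −2407·543252 + 17435·74999
1 = 17435·3877763 − 124452·543252
1 = −124452·12176541 + 390791·3877763
1 = 390791·28230845 − 906034·12176541
So 12176541·(-906034) ≡ 1 (mod 28230845), i.e. 12176541⁻¹ ≡ 27324811.
Then x ≡ 27324811·16612465 ≡ 14513855 (mod 28230845); the smallest non-negative solution is x = 14513855.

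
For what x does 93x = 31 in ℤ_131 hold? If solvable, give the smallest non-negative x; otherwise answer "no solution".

44

First find gcd(93, 131):
131 = 1×93 + 38
93 = 2×38 + 17
38 = 2×17 + 4
17 = 4×4 + 1
4 = 4×1 + 0
gcd = 1, so a unique solution mod 131 exists.
Back-substitute for the Bézout coefficients:
1 = 17 − 4·4
1 = −4·38 + 9·17
1 = 9·93 − 22·38
1 = −22·131 + 31·93
So 93·(31) ≡ 1 (mod 131), giving 93⁻¹ ≡ 31.
x ≡ 93⁻¹·31 ≡ 31·31 ≡ 44 (mod 131).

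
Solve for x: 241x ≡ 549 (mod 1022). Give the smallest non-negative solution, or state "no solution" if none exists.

15

First find gcd(241, 1022):
1022 = 4×241 + 58
241 = 4×58 + 9
58 = 6×9 + 4
9 = 2×4 + 1
4 = 4×1 + 0
gcd = 1, so a unique solution mod 1022 exists.
Back-substitute for the Bézout coefficients:
1 = 9 − 2·4
1 = −2·58 + 13·9
1 = 13·241 − 54·58
1 = −54·1022 + 229·241
So 241·(229) ≡ 1 (mod 1022), giving 241⁻¹ ≡ 229.
x ≡ 241⁻¹·549 ≡ 229·549 ≡ 15 (mod 1022).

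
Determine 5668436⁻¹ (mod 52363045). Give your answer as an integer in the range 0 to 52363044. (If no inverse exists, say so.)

Apply the Euclidean algorithm to 52363045 and 5668436:
52363045 = 9×5668436 + 1347121
5668436 = 4×1347121 + 279952
1347121 = 4×279952 + 227313
279952 = 1×227313 + 52639
227313 = 4×52639 + 16757
52639 = 3×16757 + 2368
16757 = 7×2368 + 181
2368 = 13×181 + 15
181 = 12×15 + 1
15 = 15×1 + 0
Since gcd(5668436, 52363045) = 1, back-substitute to write 1 as a combination:
1 = 181 − 12·15
1 = −12·2368 + 157·181
1 = 157·16757 − 1111·2368
1 = −1111·52639 + 3490·16757
1 = 3490·227313 − 15071·52639
1 = −15071·279952 + 18561·227313
1 = 18561·1347121 − 89315·279952
1 = −89315·5668436 + 375821·1347121
1 = 375821·52363045 − 3471704·5668436
So 5668436·(-3471704) ≡ 1 (mod 52363045), and -3471704 ≡ 48891341 (mod 52363045).

48891341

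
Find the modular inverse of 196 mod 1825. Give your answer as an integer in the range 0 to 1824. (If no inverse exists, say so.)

1406

Run Euclid on (1825, 196):
1825 = 9×196 + 61
196 = 3×61 + 13
61 = 4×13 + 9
13 = 1×9 + 4
9 = 2×4 + 1
4 = 4×1 + 0
gcd = 1, so the inverse exists. Back-substitute:
1 = 9 − 2·4
1 = −2·13 + 3·9
1 = 3·61 − 14·13
1 = −14·196 + 45·61
1 = 45·1825 − 419·196
Thus 196·(-419) ≡ 1 (mod 1825); reducing, -419 mod 1825 = 1406.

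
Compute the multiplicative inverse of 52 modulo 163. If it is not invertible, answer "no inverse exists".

Run Euclid on (163, 52):
163 = 3×52 + 7
52 = 7×7 + 3
7 = 2×3 + 1
3 = 3×1 + 0
Since gcd(52, 163) = 1, back-substitute to write 1 as a combination:
1 = 7 − 2·3
1 = −2·52 + 15·7
1 = 15·163 − 47·52
Hence 52⁻¹ ≡ -47 ≡ 116 (mod 163).

116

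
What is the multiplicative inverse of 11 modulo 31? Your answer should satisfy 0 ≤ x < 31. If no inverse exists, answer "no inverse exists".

17

Apply the Euclidean algorithm to 31 and 11:
31 = 2·11 + 9
11 = 1·9 + 2
9 = 4·2 + 1
2 = 2·1 + 0
The gcd is 1. Working backward:
1 = 9 − 4·2
1 = −4·11 + 5·9
1 = 5·31 − 14·11
Hence 11⁻¹ ≡ -14 ≡ 17 (mod 31).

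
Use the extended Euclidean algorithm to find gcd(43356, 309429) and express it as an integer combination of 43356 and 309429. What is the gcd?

3

Euclidean algorithm:
309429 = 7*43356 + 5937
43356 = 7*5937 + 1797
5937 = 3*1797 + 546
1797 = 3*546 + 159
546 = 3*159 + 69
159 = 2*69 + 21
69 = 3*21 + 6
21 = 3*6 + 3
6 = 2*3 + 0
gcd(43356, 309429) = 3.
Back-substituting:
3 = 21 − 3·6
3 = −3·69 + 10·21
3 = 10·159 − 23·69
3 = −23·546 + 79·159
3 = 79·1797 − 260·546
3 = −260·5937 + 859·1797
3 = 859·43356 − 6273·5937
3 = −6273·309429 + 44770·43356
So 3 = (-6273)·309429 + (44770)·43356.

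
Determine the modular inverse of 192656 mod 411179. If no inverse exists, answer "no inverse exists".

Apply the Euclidean algorithm to 411179 and 192656:
411179 = 2·192656 + 25867
192656 = 7·25867 + 11587
25867 = 2·11587 + 2693
11587 = 4·2693 + 815
2693 = 3·815 + 248
815 = 3·248 + 71
248 = 3·71 + 35
71 = 2·35 + 1
35 = 35·1 + 0
The gcd is 1. Working backward:
1 = 71 − 2·35
1 = −2·248 + 7·71
1 = 7·815 − 23·248
1 = −23·2693 + 76·815
1 = 76·11587 − 327·2693
1 = −327·25867 + 730·11587
1 = 730·192656 − 5437·25867
1 = −5437·411179 + 11604·192656
So 192656·11604 ≡ 1 (mod 411179).

11604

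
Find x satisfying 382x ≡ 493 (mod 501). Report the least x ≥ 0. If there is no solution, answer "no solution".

139

First find gcd(382, 501):
501 = 1*382 + 119
382 = 3*119 + 25
119 = 4*25 + 19
25 = 1*19 + 6
19 = 3*6 + 1
6 = 6*1 + 0
gcd = 1, so a unique solution mod 501 exists.
Back-substitute for the Bézout coefficients:
1 = 19 − 3·6
1 = −3·25 + 4·19
1 = 4·119 − 19·25
1 = −19·382 + 61·119
1 = 61·501 − 80·382
So 382·(-80) ≡ 1 (mod 501), giving 382⁻¹ ≡ 421.
x ≡ 382⁻¹·493 ≡ 421·493 ≡ 139 (mod 501).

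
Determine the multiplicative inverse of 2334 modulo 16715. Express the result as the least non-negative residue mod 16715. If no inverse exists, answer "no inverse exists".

12769

Extended Euclidean algorithm:
16715 = 7×2334 + 377
2334 = 6×377 + 72
377 = 5×72 + 17
72 = 4×17 + 4
17 = 4×4 + 1
4 = 4×1 + 0
Since gcd(2334, 16715) = 1, back-substitute to write 1 as a combination:
1 = 17 − 4·4
1 = −4·72 + 17·17
1 = 17·377 − 89·72
1 = −89·2334 + 551·377
1 = 551·16715 − 3946·2334
Thus 2334·(-3946) ≡ 1 (mod 16715); reducing, -3946 mod 16715 = 12769.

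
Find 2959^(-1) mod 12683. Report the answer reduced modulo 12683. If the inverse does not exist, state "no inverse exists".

Compute gcd(2959, 12683):
12683 = 4×2959 + 847
2959 = 3×847 + 418
847 = 2×418 + 11
418 = 38×11 + 0
Since gcd = 11 > 1, 2959 is not a unit mod 12683.

no inverse exists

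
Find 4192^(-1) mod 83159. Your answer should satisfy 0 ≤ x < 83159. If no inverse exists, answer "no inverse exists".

Run Euclid on (83159, 4192):
83159 = 19×4192 + 3511
4192 = 1×3511 + 681
3511 = 5×681 + 106
681 = 6×106 + 45
106 = 2×45 + 16
45 = 2×16 + 13
16 = 1×13 + 3
13 = 4×3 + 1
3 = 3×1 + 0
The gcd is 1. Working backward:
1 = 13 − 4·3
1 = −4·16 + 5·13
1 = 5·45 − 14·16
1 = −14·106 + 33·45
1 = 33·681 − 212·106
1 = −212·3511 + 1093·681
1 = 1093·4192 − 1305·3511
1 = −1305·83159 + 25888·4192
So 4192·25888 ≡ 1 (mod 83159).

25888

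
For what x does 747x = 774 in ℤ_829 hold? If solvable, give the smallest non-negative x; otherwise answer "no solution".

First find gcd(747, 829):
829 = 1×747 + 82
747 = 9×82 + 9
82 = 9×9 + 1
9 = 9×1 + 0
gcd = 1, so a unique solution mod 829 exists.
Back-substitute for the Bézout coefficients:
1 = 82 − 9·9
1 = −9·747 + 82·82
1 = 82·829 − 91·747
So 747·(-91) ≡ 1 (mod 829), giving 747⁻¹ ≡ 738.
x ≡ 747⁻¹·774 ≡ 738·774 ≡ 31 (mod 829).

31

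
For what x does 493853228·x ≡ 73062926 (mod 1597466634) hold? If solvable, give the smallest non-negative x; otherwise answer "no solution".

588673081

First find gcd(493853228, 1597466634):
1597466634 = 3·493853228 + 115906950
493853228 = 4·115906950 + 30225428
115906950 = 3·30225428 + 25230666
30225428 = 1·25230666 + 4994762
25230666 = 5·4994762 + 256856
4994762 = 19·256856 + 114498
256856 = 2·114498 + 27860
114498 = 4·27860 + 3058
27860 = 9·3058 + 338
3058 = 9·338 + 16
338 = 21·16 + 2
16 = 8·2 + 0
gcd = 2 and 2 | 73062926, so solutions exist. Divide through by 2: 246926614x ≡ 36531463 (mod 798733317).
Now find 246926614⁻¹ mod 798733317:
798733317 = 3×246926614 + 57953475
246926614 = 4×57953475 + 15112714
57953475 = 3×15112714 + 12615333
15112714 = 1×12615333 + 2497381
12615333 = 5×2497381 + 128428
2497381 = 19×128428 + 57249
128428 = 2×57249 + 13930
57249 = 4×13930 + 1529
13930 = 9×1529 + 169
1529 = 9×169 + 8
169 = 21×8 + 1
8 = 8×1 + 0
Back-substitute:
1 = 169 − 21·8
1 = −21·1529 + 190·169
1 = 190·13930 − 1731·1529
1 = −1731·57249 + 7114·13930
1 = 7114·128428 − 15959·57249
1 = −15959·2497381 + 310335·128428
1 = 310335·12615333 − 1567634·2497381
1 = −1567634·15112714 + 1877969·12615333
1 = 1877969·57953475 − 7201541·15112714
1 = −7201541·246926614 + 30684133·57953475
1 = 30684133·798733317 − 99253940·246926614
So 246926614·(-99253940) ≡ 1 (mod 798733317), i.e. 246926614⁻¹ ≡ 699479377.
Then x ≡ 699479377·36531463 ≡ 588673081 (mod 798733317); the smallest non-negative solution is x = 588673081.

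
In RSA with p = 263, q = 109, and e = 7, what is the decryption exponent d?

12127

φ(n) = (p−1)(q−1) = 262·108 = 28296.
Need d with 7·d ≡ 1 (mod 28296). Apply the extended Euclidean algorithm:
28296 = 4042×7 + 2
7 = 3×2 + 1
2 = 2×1 + 0
Back-substitute:
1 = 7 − 3·2
1 = −3·28296 + 12127·7
So 7·12127 ≡ 1 (mod 28296), hence d = 12127.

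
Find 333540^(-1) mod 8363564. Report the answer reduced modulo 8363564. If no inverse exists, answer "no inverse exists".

Compute gcd(333540, 8363564):
8363564 = 25*333540 + 25064
333540 = 13*25064 + 7708
25064 = 3*7708 + 1940
7708 = 3*1940 + 1888
1940 = 1*1888 + 52
1888 = 36*52 + 16
52 = 3*16 + 4
16 = 4*4 + 0
gcd(333540, 8363564) = 4 ≠ 1, so 333540 has no multiplicative inverse modulo 8363564.

no inverse exists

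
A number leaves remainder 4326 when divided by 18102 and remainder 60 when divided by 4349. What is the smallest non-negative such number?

4801356

Write x = 4326 + 18102·k. Then 18102·k ≡ 60 − 4326 ≡ 83 (mod 4349).
Need 18102⁻¹ mod 4349. Extended Euclid on (4349, 706):
4349 = 6×706 + 113
706 = 6×113 + 28
113 = 4×28 + 1
28 = 28×1 + 0
Back-substitute:
1 = 113 − 4·28
1 = −4·706 + 25·113
1 = 25·4349 − 154·706
18102⁻¹ ≡ 4195 (mod 4349), so k ≡ 4195·83 ≡ 265 (mod 4349).
x = 4326 + 18102·265 = 4801356.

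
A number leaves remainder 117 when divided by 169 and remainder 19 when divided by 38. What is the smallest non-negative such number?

5187

Write x = 117 + 169·k. Then 169·k ≡ 19 − 117 ≡ 16 (mod 38).
Need 169⁻¹ mod 38. Extended Euclid on (38, 17):
38 = 2*17 + 4
17 = 4*4 + 1
4 = 4*1 + 0
Back-substitute:
1 = 17 − 4·4
1 = −4·38 + 9·17
169⁻¹ ≡ 9 (mod 38), so k ≡ 9·16 ≡ 30 (mod 38).
x = 117 + 169·30 = 5187.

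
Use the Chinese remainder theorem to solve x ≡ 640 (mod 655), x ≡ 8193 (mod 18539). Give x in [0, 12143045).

341895

Write x = 640 + 655·k. Then 655·k ≡ 8193 − 640 ≡ 7553 (mod 18539).
Need 655⁻¹ mod 18539. Extended Euclid on (18539, 655):
18539 = 28×655 + 199
655 = 3×199 + 58
199 = 3×58 + 25
58 = 2×25 + 8
25 = 3×8 + 1
8 = 8×1 + 0
Back-substitute:
1 = 25 − 3·8
1 = −3·58 + 7·25
1 = 7·199 − 24·58
1 = −24·655 + 79·199
1 = 79·18539 − 2236·655
655⁻¹ ≡ 16303 (mod 18539), so k ≡ 16303·7553 ≡ 521 (mod 18539).
x = 640 + 655·521 = 341895.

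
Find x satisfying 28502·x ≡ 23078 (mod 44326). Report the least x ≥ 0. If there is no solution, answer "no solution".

10982

First find gcd(28502, 44326):
44326 = 1*28502 + 15824
28502 = 1*15824 + 12678
15824 = 1*12678 + 3146
12678 = 4*3146 + 94
3146 = 33*94 + 44
94 = 2*44 + 6
44 = 7*6 + 2
6 = 3*2 + 0
gcd = 2 and 2 | 23078, so solutions exist. Divide through by 2: 14251x ≡ 11539 (mod 22163).
Now find 14251⁻¹ mod 22163:
22163 = 1×14251 + 7912
14251 = 1×7912 + 6339
7912 = 1×6339 + 1573
6339 = 4×1573 + 47
1573 = 33×47 + 22
47 = 2×22 + 3
22 = 7×3 + 1
3 = 3×1 + 0
Back-substitute:
1 = 22 − 7·3
1 = −7·47 + 15·22
1 = 15·1573 − 502·47
1 = −502·6339 + 2023·1573
1 = 2023·7912 − 2525·6339
1 = −2525·14251 + 4548·7912
1 = 4548·22163 − 7073·14251
So 14251·(-7073) ≡ 1 (mod 22163), i.e. 14251⁻¹ ≡ 15090.
Then x ≡ 15090·11539 ≡ 10982 (mod 22163); the smallest non-negative solution is x = 10982.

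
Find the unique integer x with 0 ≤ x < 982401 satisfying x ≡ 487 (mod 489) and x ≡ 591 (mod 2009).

Write x = 487 + 489·k. Then 489·k ≡ 591 − 487 ≡ 104 (mod 2009).
Need 489⁻¹ mod 2009. Extended Euclid on (2009, 489):
2009 = 4*489 + 53
489 = 9*53 + 12
53 = 4*12 + 5
12 = 2*5 + 2
5 = 2*2 + 1
2 = 2*1 + 0
Back-substitute:
1 = 5 − 2·2
1 = −2·12 + 5·5
1 = 5·53 − 22·12
1 = −22·489 + 203·53
1 = 203·2009 − 834·489
489⁻¹ ≡ 1175 (mod 2009), so k ≡ 1175·104 ≡ 1660 (mod 2009).
x = 487 + 489·1660 = 812227.

812227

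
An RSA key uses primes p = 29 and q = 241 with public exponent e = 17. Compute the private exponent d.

φ(n) = (p−1)(q−1) = 28·240 = 6720.
Need d with 17·d ≡ 1 (mod 6720). Apply the extended Euclidean algorithm:
6720 = 395·17 + 5
17 = 3·5 + 2
5 = 2·2 + 1
2 = 2·1 + 0
Back-substitute:
1 = 5 − 2·2
1 = −2·17 + 7·5
1 = 7·6720 − 2767·17
So 17·(-2767) ≡ 1 (mod 6720), hence d ≡ -2767 ≡ 3953 (mod 6720).

3953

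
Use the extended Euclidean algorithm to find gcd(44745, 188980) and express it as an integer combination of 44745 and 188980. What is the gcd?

Apply Euclid's algorithm to 188980 and 44745:
188980 = 4*44745 + 10000
44745 = 4*10000 + 4745
10000 = 2*4745 + 510
4745 = 9*510 + 155
510 = 3*155 + 45
155 = 3*45 + 20
45 = 2*20 + 5
20 = 4*5 + 0
gcd(44745, 188980) = 5.
Working backward:
5 = 45 − 2·20
5 = −2·155 + 7·45
5 = 7·510 − 23·155
5 = −23·4745 + 214·510
5 = 214·10000 − 451·4745
5 = −451·44745 + 2018·10000
5 = 2018·188980 − 8523·44745
So 5 = (2018)·188980 + (-8523)·44745.

5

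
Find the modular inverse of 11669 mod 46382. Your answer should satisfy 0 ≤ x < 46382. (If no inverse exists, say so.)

Euclidean algorithm on 46382, 11669:
46382 = 3·11669 + 11375
11669 = 1·11375 + 294
11375 = 38·294 + 203
294 = 1·203 + 91
203 = 2·91 + 21
91 = 4·21 + 7
21 = 3·7 + 0
Since gcd = 7 > 1, 11669 is not a unit mod 46382.

no inverse exists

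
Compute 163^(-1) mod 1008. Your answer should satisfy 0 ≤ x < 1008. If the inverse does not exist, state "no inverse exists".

235

Extended Euclidean algorithm:
1008 = 6×163 + 30
163 = 5×30 + 13
30 = 2×13 + 4
13 = 3×4 + 1
4 = 4×1 + 0
Since gcd(163, 1008) = 1, back-substitute to write 1 as a combination:
1 = 13 − 3·4
1 = −3·30 + 7·13
1 = 7·163 − 38·30
1 = −38·1008 + 235·163
So 163·235 ≡ 1 (mod 1008).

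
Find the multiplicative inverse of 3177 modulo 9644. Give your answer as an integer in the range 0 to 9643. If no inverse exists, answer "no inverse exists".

7425

gcd(9644, 3177) by repeated division:
9644 = 3×3177 + 113
3177 = 28×113 + 13
113 = 8×13 + 9
13 = 1×9 + 4
9 = 2×4 + 1
4 = 4×1 + 0
Since gcd(3177, 9644) = 1, back-substitute to write 1 as a combination:
1 = 9 − 2·4
1 = −2·13 + 3·9
1 = 3·113 − 26·13
1 = −26·3177 + 731·113
1 = 731·9644 − 2219·3177
Thus 3177·(-2219) ≡ 1 (mod 9644); reducing, -2219 mod 9644 = 7425.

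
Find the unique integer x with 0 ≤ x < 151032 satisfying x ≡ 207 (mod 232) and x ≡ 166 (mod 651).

Write x = 207 + 232·k. Then 232·k ≡ 166 − 207 ≡ 610 (mod 651).
Need 232⁻¹ mod 651. Extended Euclid on (651, 232):
651 = 2*232 + 187
232 = 1*187 + 45
187 = 4*45 + 7
45 = 6*7 + 3
7 = 2*3 + 1
3 = 3*1 + 0
Back-substitute:
1 = 7 − 2·3
1 = −2·45 + 13·7
1 = 13·187 − 54·45
1 = −54·232 + 67·187
1 = 67·651 − 188·232
232⁻¹ ≡ 463 (mod 651), so k ≡ 463·610 ≡ 547 (mod 651).
x = 207 + 232·547 = 127111.

127111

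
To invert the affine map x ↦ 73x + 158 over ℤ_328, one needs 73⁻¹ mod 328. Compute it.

9

Run Euclid on (328, 73):
328 = 4*73 + 36
73 = 2*36 + 1
36 = 36*1 + 0
gcd = 1, so the inverse exists. Back-substitute:
1 = 73 − 2·36
1 = −2·328 + 9·73
So 73·9 ≡ 1 (mod 328).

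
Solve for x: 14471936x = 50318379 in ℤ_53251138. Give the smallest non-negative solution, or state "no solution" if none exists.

gcd(14471936, 53251138):
53251138 = 3×14471936 + 9835330
14471936 = 1×9835330 + 4636606
9835330 = 2×4636606 + 562118
4636606 = 8×562118 + 139662
562118 = 4×139662 + 3470
139662 = 40×3470 + 862
3470 = 4×862 + 22
862 = 39×22 + 4
22 = 5×4 + 2
4 = 2×2 + 0
gcd = 2, but 2 ∤ 50318379, so the congruence has no solution.

no solution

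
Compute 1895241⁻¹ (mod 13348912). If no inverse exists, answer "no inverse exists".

Run Euclid on (13348912, 1895241):
13348912 = 7×1895241 + 82225
1895241 = 23×82225 + 4066
82225 = 20×4066 + 905
4066 = 4×905 + 446
905 = 2×446 + 13
446 = 34×13 + 4
13 = 3×4 + 1
4 = 4×1 + 0
Since gcd(1895241, 13348912) = 1, back-substitute to write 1 as a combination:
1 = 13 − 3·4
1 = −3·446 + 103·13
1 = 103·905 − 209·446
1 = −209·4066 + 939·905
1 = 939·82225 − 18989·4066
1 = −18989·1895241 + 437686·82225
1 = 437686·13348912 − 3082791·1895241
Thus 1895241·(-3082791) ≡ 1 (mod 13348912); reducing, -3082791 mod 13348912 = 10266121.

10266121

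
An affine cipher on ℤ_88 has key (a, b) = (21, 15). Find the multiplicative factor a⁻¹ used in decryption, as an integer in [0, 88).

21

Apply the Euclidean algorithm to 88 and 21:
88 = 4×21 + 4
21 = 5×4 + 1
4 = 4×1 + 0
The gcd is 1. Working backward:
1 = 21 − 5·4
1 = −5·88 + 21·21
So 21·21 ≡ 1 (mod 88).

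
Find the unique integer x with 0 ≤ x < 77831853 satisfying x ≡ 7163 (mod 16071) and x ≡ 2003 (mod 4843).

Write x = 7163 + 16071·k. Then 16071·k ≡ 2003 − 7163 ≡ 4526 (mod 4843).
Need 16071⁻¹ mod 4843. Extended Euclid on (4843, 1542):
4843 = 3·1542 + 217
1542 = 7·217 + 23
217 = 9·23 + 10
23 = 2·10 + 3
10 = 3·3 + 1
3 = 3·1 + 0
Back-substitute:
1 = 10 − 3·3
1 = −3·23 + 7·10
1 = 7·217 − 66·23
1 = −66·1542 + 469·217
1 = 469·4843 − 1473·1542
16071⁻¹ ≡ 3370 (mod 4843), so k ≡ 3370·4526 ≡ 2013 (mod 4843).
x = 7163 + 16071·2013 = 32358086.

32358086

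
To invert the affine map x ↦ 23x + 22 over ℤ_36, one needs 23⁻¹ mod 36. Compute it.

11

gcd(36, 23) by repeated division:
36 = 1·23 + 13
23 = 1·13 + 10
13 = 1·10 + 3
10 = 3·3 + 1
3 = 3·1 + 0
The gcd is 1. Working backward:
1 = 10 − 3·3
1 = −3·13 + 4·10
1 = 4·23 − 7·13
1 = −7·36 + 11·23
So 23·11 ≡ 1 (mod 36).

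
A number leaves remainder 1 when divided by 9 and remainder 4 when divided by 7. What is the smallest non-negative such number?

46

Write x = 1 + 9·k. Then 9·k ≡ 4 − 1 ≡ 3 (mod 7).
Need 9⁻¹ mod 7. Extended Euclid on (7, 2):
7 = 3*2 + 1
2 = 2*1 + 0
Back-substitute:
1 = 7 − 3·2
9⁻¹ ≡ 4 (mod 7), so k ≡ 4·3 ≡ 5 (mod 7).
x = 1 + 9·5 = 46.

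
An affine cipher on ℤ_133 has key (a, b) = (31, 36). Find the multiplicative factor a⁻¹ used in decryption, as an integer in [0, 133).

Apply the Euclidean algorithm to 133 and 31:
133 = 4*31 + 9
31 = 3*9 + 4
9 = 2*4 + 1
4 = 4*1 + 0
Since gcd(31, 133) = 1, back-substitute to write 1 as a combination:
1 = 9 − 2·4
1 = −2·31 + 7·9
1 = 7·133 − 30·31
So 31·(-30) ≡ 1 (mod 133), and -30 ≡ 103 (mod 133).

103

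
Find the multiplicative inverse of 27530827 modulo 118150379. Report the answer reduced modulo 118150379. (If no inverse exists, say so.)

80137012

gcd(118150379, 27530827) by repeated division:
118150379 = 4*27530827 + 8027071
27530827 = 3*8027071 + 3449614
8027071 = 2*3449614 + 1127843
3449614 = 3*1127843 + 66085
1127843 = 17*66085 + 4398
66085 = 15*4398 + 115
4398 = 38*115 + 28
115 = 4*28 + 3
28 = 9*3 + 1
3 = 3*1 + 0
The gcd is 1. Working backward:
1 = 28 − 9·3
1 = −9·115 + 37·28
1 = 37·4398 − 1415·115
1 = −1415·66085 + 21262·4398
1 = 21262·1127843 − 362869·66085
1 = −362869·3449614 + 1109869·1127843
1 = 1109869·8027071 − 2582607·3449614
1 = −2582607·27530827 + 8857690·8027071
1 = 8857690·118150379 − 38013367·27530827
Hence 27530827⁻¹ ≡ -38013367 ≡ 80137012 (mod 118150379).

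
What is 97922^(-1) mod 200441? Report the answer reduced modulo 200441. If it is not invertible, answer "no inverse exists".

gcd(200441, 97922) by repeated division:
200441 = 2×97922 + 4597
97922 = 21×4597 + 1385
4597 = 3×1385 + 442
1385 = 3×442 + 59
442 = 7×59 + 29
59 = 2×29 + 1
29 = 29×1 + 0
gcd = 1, so the inverse exists. Back-substitute:
1 = 59 − 2·29
1 = −2·442 + 15·59
1 = 15·1385 − 47·442
1 = −47·4597 + 156·1385
1 = 156·97922 − 3323·4597
1 = −3323·200441 + 6802·97922
So 97922·6802 ≡ 1 (mod 200441).

6802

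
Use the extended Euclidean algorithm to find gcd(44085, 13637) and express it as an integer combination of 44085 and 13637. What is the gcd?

Euclidean algorithm:
44085 = 3·13637 + 3174
13637 = 4·3174 + 941
3174 = 3·941 + 351
941 = 2·351 + 239
351 = 1·239 + 112
239 = 2·112 + 15
112 = 7·15 + 7
15 = 2·7 + 1
7 = 7·1 + 0
gcd(44085, 13637) = 1.
Working backward:
1 = 15 − 2·7
1 = −2·112 + 15·15
1 = 15·239 − 32·112
1 = −32·351 + 47·239
1 = 47·941 − 126·351
1 = −126·3174 + 425·941
1 = 425·13637 − 1826·3174
1 = −1826·44085 + 5903·13637
So 1 = (-1826)·44085 + (5903)·13637.

1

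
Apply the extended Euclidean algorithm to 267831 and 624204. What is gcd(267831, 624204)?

Apply Euclid's algorithm to 624204 and 267831:
624204 = 2*267831 + 88542
267831 = 3*88542 + 2205
88542 = 40*2205 + 342
2205 = 6*342 + 153
342 = 2*153 + 36
153 = 4*36 + 9
36 = 4*9 + 0
gcd(267831, 624204) = 9.
Working backward:
9 = 153 − 4·36
9 = −4·342 + 9·153
9 = 9·2205 − 58·342
9 = −58·88542 + 2329·2205
9 = 2329·267831 − 7045·88542
9 = −7045·624204 + 16419·267831
So 9 = (-7045)·624204 + (16419)·267831.

9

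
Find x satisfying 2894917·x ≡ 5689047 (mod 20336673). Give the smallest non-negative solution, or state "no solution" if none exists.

15290373

First find gcd(2894917, 20336673):
20336673 = 7×2894917 + 72254
2894917 = 40×72254 + 4757
72254 = 15×4757 + 899
4757 = 5×899 + 262
899 = 3×262 + 113
262 = 2×113 + 36
113 = 3×36 + 5
36 = 7×5 + 1
5 = 5×1 + 0
gcd = 1, so a unique solution mod 20336673 exists.
Back-substitute for the Bézout coefficients:
1 = 36 − 7·5
1 = −7·113 + 22·36
1 = 22·262 − 51·113
1 = −51·899 + 175·262
1 = 175·4757 − 926·899
1 = −926·72254 + 14065·4757
1 = 14065·2894917 − 563526·72254
1 = −563526·20336673 + 3958747·2894917
So 2894917·(3958747) ≡ 1 (mod 20336673), giving 2894917⁻¹ ≡ 3958747.
x ≡ 2894917⁻¹·5689047 ≡ 3958747·5689047 ≡ 15290373 (mod 20336673).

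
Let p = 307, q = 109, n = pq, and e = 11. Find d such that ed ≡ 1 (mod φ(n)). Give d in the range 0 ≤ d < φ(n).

φ(n) = (p−1)(q−1) = 306·108 = 33048.
Need d with 11·d ≡ 1 (mod 33048). Apply the extended Euclidean algorithm:
33048 = 3004*11 + 4
11 = 2*4 + 3
4 = 1*3 + 1
3 = 3*1 + 0
Back-substitute:
1 = 4 − 3
1 = −11 + 3·4
1 = 3·33048 − 9013·11
So 11·(-9013) ≡ 1 (mod 33048), hence d ≡ -9013 ≡ 24035 (mod 33048).

24035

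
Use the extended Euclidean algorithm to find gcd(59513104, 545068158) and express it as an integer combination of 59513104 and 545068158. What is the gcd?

Apply Euclid's algorithm to 545068158 and 59513104:
545068158 = 9×59513104 + 9450222
59513104 = 6×9450222 + 2811772
9450222 = 3×2811772 + 1014906
2811772 = 2×1014906 + 781960
1014906 = 1×781960 + 232946
781960 = 3×232946 + 83122
232946 = 2×83122 + 66702
83122 = 1×66702 + 16420
66702 = 4×16420 + 1022
16420 = 16×1022 + 68
1022 = 15×68 + 2
68 = 34×2 + 0
gcd(59513104, 545068158) = 2.
Express as a combination:
2 = 1022 − 15·68
2 = −15·16420 + 241·1022
2 = 241·66702 − 979·16420
2 = −979·83122 + 1220·66702
2 = 1220·232946 − 3419·83122
2 = −3419·781960 + 11477·232946
2 = 11477·1014906 − 14896·781960
2 = −14896·2811772 + 41269·1014906
2 = 41269·9450222 − 138703·2811772
2 = −138703·59513104 + 873487·9450222
2 = 873487·545068158 − 8000086·59513104
So 2 = (873487)·545068158 + (-8000086)·59513104.

2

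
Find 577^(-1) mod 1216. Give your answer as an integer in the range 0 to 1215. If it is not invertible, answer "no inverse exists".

961

Extended Euclidean algorithm:
1216 = 2·577 + 62
577 = 9·62 + 19
62 = 3·19 + 5
19 = 3·5 + 4
5 = 1·4 + 1
4 = 4·1 + 0
gcd = 1, so the inverse exists. Back-substitute:
1 = 5 − 4
1 = −19 + 4·5
1 = 4·62 − 13·19
1 = −13·577 + 121·62
1 = 121·1216 − 255·577
Thus 577·(-255) ≡ 1 (mod 1216); reducing, -255 mod 1216 = 961.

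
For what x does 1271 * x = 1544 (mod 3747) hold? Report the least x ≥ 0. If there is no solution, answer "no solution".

865

First find gcd(1271, 3747):
3747 = 2×1271 + 1205
1271 = 1×1205 + 66
1205 = 18×66 + 17
66 = 3×17 + 15
17 = 1×15 + 2
15 = 7×2 + 1
2 = 2×1 + 0
gcd = 1, so a unique solution mod 3747 exists.
Back-substitute for the Bézout coefficients:
1 = 15 − 7·2
1 = −7·17 + 8·15
1 = 8·66 − 31·17
1 = −31·1205 + 566·66
1 = 566·1271 − 597·1205
1 = −597·3747 + 1760·1271
So 1271·(1760) ≡ 1 (mod 3747), giving 1271⁻¹ ≡ 1760.
x ≡ 1271⁻¹·1544 ≡ 1760·1544 ≡ 865 (mod 3747).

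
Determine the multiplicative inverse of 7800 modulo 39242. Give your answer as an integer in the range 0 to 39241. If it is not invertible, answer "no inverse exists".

no inverse exists

Euclidean algorithm on 39242, 7800:
39242 = 5×7800 + 242
7800 = 32×242 + 56
242 = 4×56 + 18
56 = 3×18 + 2
18 = 9×2 + 0
The gcd is 2, not 1, hence no inverse exists.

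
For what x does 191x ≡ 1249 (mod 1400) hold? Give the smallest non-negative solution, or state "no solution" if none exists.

First find gcd(191, 1400):
1400 = 7·191 + 63
191 = 3·63 + 2
63 = 31·2 + 1
2 = 2·1 + 0
gcd = 1, so a unique solution mod 1400 exists.
Back-substitute for the Bézout coefficients:
1 = 63 − 31·2
1 = −31·191 + 94·63
1 = 94·1400 − 689·191
So 191·(-689) ≡ 1 (mod 1400), giving 191⁻¹ ≡ 711.
x ≡ 191⁻¹·1249 ≡ 711·1249 ≡ 439 (mod 1400).

439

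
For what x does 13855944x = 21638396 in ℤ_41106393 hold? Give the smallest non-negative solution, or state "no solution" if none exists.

gcd(13855944, 41106393):
41106393 = 2*13855944 + 13394505
13855944 = 1*13394505 + 461439
13394505 = 29*461439 + 12774
461439 = 36*12774 + 1575
12774 = 8*1575 + 174
1575 = 9*174 + 9
174 = 19*9 + 3
9 = 3*3 + 0
gcd = 3, but 3 ∤ 21638396, so the congruence has no solution.

no solution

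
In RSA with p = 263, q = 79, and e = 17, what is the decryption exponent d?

9617

φ(n) = (p−1)(q−1) = 262·78 = 20436.
Need d with 17·d ≡ 1 (mod 20436). Apply the extended Euclidean algorithm:
20436 = 1202*17 + 2
17 = 8*2 + 1
2 = 2*1 + 0
Back-substitute:
1 = 17 − 8·2
1 = −8·20436 + 9617·17
So 17·9617 ≡ 1 (mod 20436), hence d = 9617.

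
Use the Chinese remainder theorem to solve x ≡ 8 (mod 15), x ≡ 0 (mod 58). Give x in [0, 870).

Write x = 8 + 15·k. Then 15·k ≡ 0 − 8 ≡ 50 (mod 58).
Need 15⁻¹ mod 58. Extended Euclid on (58, 15):
58 = 3×15 + 13
15 = 1×13 + 2
13 = 6×2 + 1
2 = 2×1 + 0
Back-substitute:
1 = 13 − 6·2
1 = −6·15 + 7·13
1 = 7·58 − 27·15
15⁻¹ ≡ 31 (mod 58), so k ≡ 31·50 ≡ 42 (mod 58).
x = 8 + 15·42 = 638.

638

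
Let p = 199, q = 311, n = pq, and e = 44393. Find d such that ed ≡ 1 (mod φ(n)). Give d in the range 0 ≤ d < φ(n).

50717

φ(n) = (p−1)(q−1) = 198·310 = 61380.
Need d with 44393·d ≡ 1 (mod 61380). Apply the extended Euclidean algorithm:
61380 = 1*44393 + 16987
44393 = 2*16987 + 10419
16987 = 1*10419 + 6568
10419 = 1*6568 + 3851
6568 = 1*3851 + 2717
3851 = 1*2717 + 1134
2717 = 2*1134 + 449
1134 = 2*449 + 236
449 = 1*236 + 213
236 = 1*213 + 23
213 = 9*23 + 6
23 = 3*6 + 5
6 = 1*5 + 1
5 = 5*1 + 0
Back-substitute:
1 = 6 − 5
1 = −23 + 4·6
1 = 4·213 − 37·23
1 = −37·236 + 41·213
1 = 41·449 − 78·236
1 = −78·1134 + 197·449
1 = 197·2717 − 472·1134
1 = −472·3851 + 669·2717
1 = 669·6568 − 1141·3851
1 = −1141·10419 + 1810·6568
1 = 1810·16987 − 2951·10419
1 = −2951·44393 + 7712·16987
1 = 7712·61380 − 10663·44393
So 44393·(-10663) ≡ 1 (mod 61380), hence d ≡ -10663 ≡ 50717 (mod 61380).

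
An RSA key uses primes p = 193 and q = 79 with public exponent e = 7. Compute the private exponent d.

φ(n) = (p−1)(q−1) = 192·78 = 14976.
Need d with 7·d ≡ 1 (mod 14976). Apply the extended Euclidean algorithm:
14976 = 2139*7 + 3
7 = 2*3 + 1
3 = 3*1 + 0
Back-substitute:
1 = 7 − 2·3
1 = −2·14976 + 4279·7
So 7·4279 ≡ 1 (mod 14976), hence d = 4279.

4279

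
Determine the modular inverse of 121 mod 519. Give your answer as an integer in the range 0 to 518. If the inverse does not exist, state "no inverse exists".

163

Run Euclid on (519, 121):
519 = 4×121 + 35
121 = 3×35 + 16
35 = 2×16 + 3
16 = 5×3 + 1
3 = 3×1 + 0
The gcd is 1. Working backward:
1 = 16 − 5·3
1 = −5·35 + 11·16
1 = 11·121 − 38·35
1 = −38·519 + 163·121
So 121·163 ≡ 1 (mod 519).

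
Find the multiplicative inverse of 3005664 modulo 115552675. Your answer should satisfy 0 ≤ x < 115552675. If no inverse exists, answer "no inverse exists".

100079534

gcd(115552675, 3005664) by repeated division:
115552675 = 38*3005664 + 1337443
3005664 = 2*1337443 + 330778
1337443 = 4*330778 + 14331
330778 = 23*14331 + 1165
14331 = 12*1165 + 351
1165 = 3*351 + 112
351 = 3*112 + 15
112 = 7*15 + 7
15 = 2*7 + 1
7 = 7*1 + 0
gcd = 1, so the inverse exists. Back-substitute:
1 = 15 − 2·7
1 = −2·112 + 15·15
1 = 15·351 − 47·112
1 = −47·1165 + 156·351
1 = 156·14331 − 1919·1165
1 = −1919·330778 + 44293·14331
1 = 44293·1337443 − 179091·330778
1 = −179091·3005664 + 402475·1337443
1 = 402475·115552675 − 15473141·3005664
Thus 3005664·(-15473141) ≡ 1 (mod 115552675); reducing, -15473141 mod 115552675 = 100079534.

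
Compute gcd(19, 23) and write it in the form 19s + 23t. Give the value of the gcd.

1

Euclidean algorithm:
23 = 1×19 + 4
19 = 4×4 + 3
4 = 1×3 + 1
3 = 3×1 + 0
gcd(19, 23) = 1.
Back-substituting:
1 = 4 − 3
1 = −19 + 5·4
1 = 5·23 − 6·19
So 1 = (5)·23 + (-6)·19.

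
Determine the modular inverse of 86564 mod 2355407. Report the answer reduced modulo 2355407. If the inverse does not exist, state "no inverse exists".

gcd(2355407, 86564) by repeated division:
2355407 = 27*86564 + 18179
86564 = 4*18179 + 13848
18179 = 1*13848 + 4331
13848 = 3*4331 + 855
4331 = 5*855 + 56
855 = 15*56 + 15
56 = 3*15 + 11
15 = 1*11 + 4
11 = 2*4 + 3
4 = 1*3 + 1
3 = 3*1 + 0
Since gcd(86564, 2355407) = 1, back-substitute to write 1 as a combination:
1 = 4 − 3
1 = −11 + 3·4
1 = 3·15 − 4·11
1 = −4·56 + 15·15
1 = 15·855 − 229·56
1 = −229·4331 + 1160·855
1 = 1160·13848 − 3709·4331
1 = −3709·18179 + 4869·13848
1 = 4869·86564 − 23185·18179
1 = −23185·2355407 + 630864·86564
So 86564·630864 ≡ 1 (mod 2355407).

630864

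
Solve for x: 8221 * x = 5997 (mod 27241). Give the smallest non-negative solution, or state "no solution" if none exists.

16065

First find gcd(8221, 27241):
27241 = 3×8221 + 2578
8221 = 3×2578 + 487
2578 = 5×487 + 143
487 = 3×143 + 58
143 = 2×58 + 27
58 = 2×27 + 4
27 = 6×4 + 3
4 = 1×3 + 1
3 = 3×1 + 0
gcd = 1, so a unique solution mod 27241 exists.
Back-substitute for the Bézout coefficients:
1 = 4 − 3
1 = −27 + 7·4
1 = 7·58 − 15·27
1 = −15·143 + 37·58
1 = 37·487 − 126·143
1 = −126·2578 + 667·487
1 = 667·8221 − 2127·2578
1 = −2127·27241 + 7048·8221
So 8221·(7048) ≡ 1 (mod 27241), giving 8221⁻¹ ≡ 7048.
x ≡ 8221⁻¹·5997 ≡ 7048·5997 ≡ 16065 (mod 27241).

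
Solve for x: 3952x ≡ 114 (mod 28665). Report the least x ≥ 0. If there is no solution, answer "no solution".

gcd(3952, 28665):
28665 = 7*3952 + 1001
3952 = 3*1001 + 949
1001 = 1*949 + 52
949 = 18*52 + 13
52 = 4*13 + 0
gcd = 13, but 13 ∤ 114, so the congruence has no solution.

no solution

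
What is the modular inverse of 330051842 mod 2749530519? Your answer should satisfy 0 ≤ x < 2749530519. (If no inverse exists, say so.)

Run Euclid on (2749530519, 330051842):
2749530519 = 8×330051842 + 109115783
330051842 = 3×109115783 + 2704493
109115783 = 40×2704493 + 936063
2704493 = 2×936063 + 832367
936063 = 1×832367 + 103696
832367 = 8×103696 + 2799
103696 = 37×2799 + 133
2799 = 21×133 + 6
133 = 22×6 + 1
6 = 6×1 + 0
Since gcd(330051842, 2749530519) = 1, back-substitute to write 1 as a combination:
1 = 133 − 22·6
1 = −22·2799 + 463·133
1 = 463·103696 − 17153·2799
1 = −17153·832367 + 137687·103696
1 = 137687·936063 − 154840·832367
1 = −154840·2704493 + 447367·936063
1 = 447367·109115783 − 18049520·2704493
1 = −18049520·330051842 + 54595927·109115783
1 = 54595927·2749530519 − 454816936·330051842
So 330051842·(-454816936) ≡ 1 (mod 2749530519), and -454816936 ≡ 2294713583 (mod 2749530519).

2294713583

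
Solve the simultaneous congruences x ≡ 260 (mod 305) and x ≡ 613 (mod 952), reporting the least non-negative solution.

234805

Write x = 260 + 305·k. Then 305·k ≡ 613 − 260 ≡ 353 (mod 952).
Need 305⁻¹ mod 952. Extended Euclid on (952, 305):
952 = 3·305 + 37
305 = 8·37 + 9
37 = 4·9 + 1
9 = 9·1 + 0
Back-substitute:
1 = 37 − 4·9
1 = −4·305 + 33·37
1 = 33·952 − 103·305
305⁻¹ ≡ 849 (mod 952), so k ≡ 849·353 ≡ 769 (mod 952).
x = 260 + 305·769 = 234805.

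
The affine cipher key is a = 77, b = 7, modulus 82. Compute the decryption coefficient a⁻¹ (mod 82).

49

gcd(82, 77) by repeated division:
82 = 1*77 + 5
77 = 15*5 + 2
5 = 2*2 + 1
2 = 2*1 + 0
Since gcd(77, 82) = 1, back-substitute to write 1 as a combination:
1 = 5 − 2·2
1 = −2·77 + 31·5
1 = 31·82 − 33·77
Hence 77⁻¹ ≡ -33 ≡ 49 (mod 82).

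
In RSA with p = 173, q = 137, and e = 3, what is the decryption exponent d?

φ(n) = (p−1)(q−1) = 172·136 = 23392.
Need d with 3·d ≡ 1 (mod 23392). Apply the extended Euclidean algorithm:
23392 = 7797*3 + 1
3 = 3*1 + 0
Back-substitute:
1 = 23392 − 7797·3
So 3·(-7797) ≡ 1 (mod 23392), hence d ≡ -7797 ≡ 15595 (mod 23392).

15595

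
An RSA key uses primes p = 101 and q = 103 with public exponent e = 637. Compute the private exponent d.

6373

φ(n) = (p−1)(q−1) = 100·102 = 10200.
Need d with 637·d ≡ 1 (mod 10200). Apply the extended Euclidean algorithm:
10200 = 16*637 + 8
637 = 79*8 + 5
8 = 1*5 + 3
5 = 1*3 + 2
3 = 1*2 + 1
2 = 2*1 + 0
Back-substitute:
1 = 3 − 2
1 = −5 + 2·3
1 = 2·8 − 3·5
1 = −3·637 + 239·8
1 = 239·10200 − 3827·637
So 637·(-3827) ≡ 1 (mod 10200), hence d ≡ -3827 ≡ 6373 (mod 10200).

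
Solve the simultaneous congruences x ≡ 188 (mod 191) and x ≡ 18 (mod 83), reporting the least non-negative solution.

8401

Write x = 188 + 191·k. Then 191·k ≡ 18 − 188 ≡ 79 (mod 83).
Need 191⁻¹ mod 83. Extended Euclid on (83, 25):
83 = 3×25 + 8
25 = 3×8 + 1
8 = 8×1 + 0
Back-substitute:
1 = 25 − 3·8
1 = −3·83 + 10·25
191⁻¹ ≡ 10 (mod 83), so k ≡ 10·79 ≡ 43 (mod 83).
x = 188 + 191·43 = 8401.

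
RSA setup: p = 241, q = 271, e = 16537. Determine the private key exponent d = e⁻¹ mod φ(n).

16873

φ(n) = (p−1)(q−1) = 240·270 = 64800.
Need d with 16537·d ≡ 1 (mod 64800). Apply the extended Euclidean algorithm:
64800 = 3·16537 + 15189
16537 = 1·15189 + 1348
15189 = 11·1348 + 361
1348 = 3·361 + 265
361 = 1·265 + 96
265 = 2·96 + 73
96 = 1·73 + 23
73 = 3·23 + 4
23 = 5·4 + 3
4 = 1·3 + 1
3 = 3·1 + 0
Back-substitute:
1 = 4 − 3
1 = −23 + 6·4
1 = 6·73 − 19·23
1 = −19·96 + 25·73
1 = 25·265 − 69·96
1 = −69·361 + 94·265
1 = 94·1348 − 351·361
1 = −351·15189 + 3955·1348
1 = 3955·16537 − 4306·15189
1 = −4306·64800 + 16873·16537
So 16537·16873 ≡ 1 (mod 64800), hence d = 16873.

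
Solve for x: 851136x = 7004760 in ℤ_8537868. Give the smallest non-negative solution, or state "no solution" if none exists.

632512

First find gcd(851136, 8537868):
8537868 = 10·851136 + 26508
851136 = 32·26508 + 2880
26508 = 9·2880 + 588
2880 = 4·588 + 528
588 = 1·528 + 60
528 = 8·60 + 48
60 = 1·48 + 12
48 = 4·12 + 0
gcd = 12 and 12 | 7004760, so solutions exist. Divide through by 12: 70928x ≡ 583730 (mod 711489).
Now find 70928⁻¹ mod 711489:
711489 = 10×70928 + 2209
70928 = 32×2209 + 240
2209 = 9×240 + 49
240 = 4×49 + 44
49 = 1×44 + 5
44 = 8×5 + 4
5 = 1×4 + 1
4 = 4×1 + 0
Back-substitute:
1 = 5 − 4
1 = −44 + 9·5
1 = 9·49 − 10·44
1 = −10·240 + 49·49
1 = 49·2209 − 451·240
1 = −451·70928 + 14481·2209
1 = 14481·711489 − 145261·70928
So 70928·(-145261) ≡ 1 (mod 711489), i.e. 70928⁻¹ ≡ 566228.
Then x ≡ 566228·583730 ≡ 632512 (mod 711489); the smallest non-negative solution is x = 632512.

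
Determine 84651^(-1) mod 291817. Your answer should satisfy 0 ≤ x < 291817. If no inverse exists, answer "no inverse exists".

Extended Euclidean algorithm:
291817 = 3×84651 + 37864
84651 = 2×37864 + 8923
37864 = 4×8923 + 2172
8923 = 4×2172 + 235
2172 = 9×235 + 57
235 = 4×57 + 7
57 = 8×7 + 1
7 = 7×1 + 0
The gcd is 1. Working backward:
1 = 57 − 8·7
1 = −8·235 + 33·57
1 = 33·2172 − 305·235
1 = −305·8923 + 1253·2172
1 = 1253·37864 − 5317·8923
1 = −5317·84651 + 11887·37864
1 = 11887·291817 − 40978·84651
Hence 84651⁻¹ ≡ -40978 ≡ 250839 (mod 291817).

250839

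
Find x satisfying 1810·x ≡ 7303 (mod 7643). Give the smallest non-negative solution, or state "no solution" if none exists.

7305

First find gcd(1810, 7643):
7643 = 4×1810 + 403
1810 = 4×403 + 198
403 = 2×198 + 7
198 = 28×7 + 2
7 = 3×2 + 1
2 = 2×1 + 0
gcd = 1, so a unique solution mod 7643 exists.
Back-substitute for the Bézout coefficients:
1 = 7 − 3·2
1 = −3·198 + 85·7
1 = 85·403 − 173·198
1 = −173·1810 + 777·403
1 = 777·7643 − 3281·1810
So 1810·(-3281) ≡ 1 (mod 7643), giving 1810⁻¹ ≡ 4362.
x ≡ 1810⁻¹·7303 ≡ 4362·7303 ≡ 7305 (mod 7643).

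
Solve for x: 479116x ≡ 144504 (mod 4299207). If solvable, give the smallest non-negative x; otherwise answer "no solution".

no solution

gcd(479116, 4299207):
4299207 = 8*479116 + 466279
479116 = 1*466279 + 12837
466279 = 36*12837 + 4147
12837 = 3*4147 + 396
4147 = 10*396 + 187
396 = 2*187 + 22
187 = 8*22 + 11
22 = 2*11 + 0
gcd = 11, but 11 ∤ 144504, so the congruence has no solution.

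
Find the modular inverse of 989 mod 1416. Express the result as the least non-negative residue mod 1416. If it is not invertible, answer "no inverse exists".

Run Euclid on (1416, 989):
1416 = 1×989 + 427
989 = 2×427 + 135
427 = 3×135 + 22
135 = 6×22 + 3
22 = 7×3 + 1
3 = 3×1 + 0
Since gcd(989, 1416) = 1, back-substitute to write 1 as a combination:
1 = 22 − 7·3
1 = −7·135 + 43·22
1 = 43·427 − 136·135
1 = −136·989 + 315·427
1 = 315·1416 − 451·989
Hence 989⁻¹ ≡ -451 ≡ 965 (mod 1416).

965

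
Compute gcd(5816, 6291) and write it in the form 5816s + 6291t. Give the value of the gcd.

Repeated division:
6291 = 1·5816 + 475
5816 = 12·475 + 116
475 = 4·116 + 11
116 = 10·11 + 6
11 = 1·6 + 5
6 = 1·5 + 1
5 = 5·1 + 0
gcd(5816, 6291) = 1.
Working backward:
1 = 6 − 5
1 = −11 + 2·6
1 = 2·116 − 21·11
1 = −21·475 + 86·116
1 = 86·5816 − 1053·475
1 = −1053·6291 + 1139·5816
So 1 = (-1053)·6291 + (1139)·5816.

1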